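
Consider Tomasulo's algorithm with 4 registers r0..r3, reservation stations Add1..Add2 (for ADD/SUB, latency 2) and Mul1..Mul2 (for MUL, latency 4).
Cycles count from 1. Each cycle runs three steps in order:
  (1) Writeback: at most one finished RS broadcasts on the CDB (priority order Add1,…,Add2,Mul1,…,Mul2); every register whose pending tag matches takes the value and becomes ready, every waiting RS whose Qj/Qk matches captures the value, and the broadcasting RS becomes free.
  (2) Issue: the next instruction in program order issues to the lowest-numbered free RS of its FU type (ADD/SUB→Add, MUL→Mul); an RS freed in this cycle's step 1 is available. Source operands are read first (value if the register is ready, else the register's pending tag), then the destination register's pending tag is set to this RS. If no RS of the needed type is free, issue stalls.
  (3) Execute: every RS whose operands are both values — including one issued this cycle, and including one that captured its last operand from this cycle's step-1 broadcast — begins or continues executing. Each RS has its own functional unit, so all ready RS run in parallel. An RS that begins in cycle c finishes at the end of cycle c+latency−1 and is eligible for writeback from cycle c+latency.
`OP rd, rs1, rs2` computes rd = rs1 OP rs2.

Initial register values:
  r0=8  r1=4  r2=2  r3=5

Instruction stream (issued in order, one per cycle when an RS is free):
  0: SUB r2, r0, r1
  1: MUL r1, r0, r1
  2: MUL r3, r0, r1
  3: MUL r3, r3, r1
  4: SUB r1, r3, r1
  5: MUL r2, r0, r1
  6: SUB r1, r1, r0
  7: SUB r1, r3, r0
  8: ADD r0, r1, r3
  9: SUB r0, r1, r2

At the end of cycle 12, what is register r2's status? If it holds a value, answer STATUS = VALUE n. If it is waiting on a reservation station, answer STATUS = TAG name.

c1: issue SUB r2<-Add1 | r0:8,r1:4,r2:Add1,r3:5
c2: issue MUL r1<-Mul1 | r0:8,r1:Mul1,r2:Add1,r3:5
c3: CDB Add1=4; issue MUL r3<-Mul2 | r0:8,r1:Mul1,r2:4,r3:Mul2
c4: stall | r0:8,r1:Mul1,r2:4,r3:Mul2
c5: stall | r0:8,r1:Mul1,r2:4,r3:Mul2
c6: CDB Mul1=32; issue MUL r3<-Mul1 | r0:8,r1:32,r2:4,r3:Mul1
c7: issue SUB r1<-Add1 | r0:8,r1:Add1,r2:4,r3:Mul1
c8: stall | r0:8,r1:Add1,r2:4,r3:Mul1
c9: stall | r0:8,r1:Add1,r2:4,r3:Mul1
c10: CDB Mul2=256; issue MUL r2<-Mul2 | r0:8,r1:Add1,r2:Mul2,r3:Mul1
c11: issue SUB r1<-Add2 | r0:8,r1:Add2,r2:Mul2,r3:Mul1
c12: stall | r0:8,r1:Add2,r2:Mul2,r3:Mul1

STATUS = TAG Mul2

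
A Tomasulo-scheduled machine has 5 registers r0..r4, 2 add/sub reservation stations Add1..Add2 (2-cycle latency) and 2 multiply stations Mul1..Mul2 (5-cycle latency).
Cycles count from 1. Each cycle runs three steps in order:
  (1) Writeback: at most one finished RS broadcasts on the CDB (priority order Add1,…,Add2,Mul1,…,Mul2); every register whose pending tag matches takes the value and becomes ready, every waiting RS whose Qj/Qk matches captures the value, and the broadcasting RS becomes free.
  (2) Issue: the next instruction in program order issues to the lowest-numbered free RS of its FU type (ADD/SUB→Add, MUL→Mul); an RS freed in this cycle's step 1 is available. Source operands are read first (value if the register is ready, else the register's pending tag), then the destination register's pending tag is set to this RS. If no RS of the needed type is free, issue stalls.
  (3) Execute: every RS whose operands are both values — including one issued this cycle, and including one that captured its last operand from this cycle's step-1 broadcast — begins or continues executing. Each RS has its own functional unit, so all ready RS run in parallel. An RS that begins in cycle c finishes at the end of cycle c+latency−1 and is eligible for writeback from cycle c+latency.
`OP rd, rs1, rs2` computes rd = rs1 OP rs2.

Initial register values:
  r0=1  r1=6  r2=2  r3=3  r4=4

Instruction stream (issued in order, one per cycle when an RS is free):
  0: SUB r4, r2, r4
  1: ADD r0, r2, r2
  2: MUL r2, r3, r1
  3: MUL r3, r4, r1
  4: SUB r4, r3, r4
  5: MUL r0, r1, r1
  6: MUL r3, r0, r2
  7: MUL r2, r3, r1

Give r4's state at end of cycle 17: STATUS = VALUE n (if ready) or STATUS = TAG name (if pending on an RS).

cycle 1: issue SUB r4<-Add1 // r0:1,r1:6,r2:2,r3:3,r4:Add1
cycle 2: issue ADD r0<-Add2 // r0:Add2,r1:6,r2:2,r3:3,r4:Add1
cycle 3: CDB Add1=-2; issue MUL r2<-Mul1 // r0:Add2,r1:6,r2:Mul1,r3:3,r4:-2
cycle 4: CDB Add2=4; issue MUL r3<-Mul2 // r0:4,r1:6,r2:Mul1,r3:Mul2,r4:-2
cycle 5: issue SUB r4<-Add1 // r0:4,r1:6,r2:Mul1,r3:Mul2,r4:Add1
cycle 6: stall // r0:4,r1:6,r2:Mul1,r3:Mul2,r4:Add1
cycle 7: stall // r0:4,r1:6,r2:Mul1,r3:Mul2,r4:Add1
cycle 8: CDB Mul1=18; issue MUL r0<-Mul1 // r0:Mul1,r1:6,r2:18,r3:Mul2,r4:Add1
cycle 9: CDB Mul2=-12; issue MUL r3<-Mul2 // r0:Mul1,r1:6,r2:18,r3:Mul2,r4:Add1
cycle 10: stall // r0:Mul1,r1:6,r2:18,r3:Mul2,r4:Add1
cycle 11: CDB Add1=-10; stall // r0:Mul1,r1:6,r2:18,r3:Mul2,r4:-10
cycle 12: stall // r0:Mul1,r1:6,r2:18,r3:Mul2,r4:-10
cycle 13: CDB Mul1=36; issue MUL r2<-Mul1 // r0:36,r1:6,r2:Mul1,r3:Mul2,r4:-10
cycle 14: - // r0:36,r1:6,r2:Mul1,r3:Mul2,r4:-10
cycle 15: - // r0:36,r1:6,r2:Mul1,r3:Mul2,r4:-10
cycle 16: - // r0:36,r1:6,r2:Mul1,r3:Mul2,r4:-10
cycle 17: - // r0:36,r1:6,r2:Mul1,r3:Mul2,r4:-10

STATUS = VALUE -10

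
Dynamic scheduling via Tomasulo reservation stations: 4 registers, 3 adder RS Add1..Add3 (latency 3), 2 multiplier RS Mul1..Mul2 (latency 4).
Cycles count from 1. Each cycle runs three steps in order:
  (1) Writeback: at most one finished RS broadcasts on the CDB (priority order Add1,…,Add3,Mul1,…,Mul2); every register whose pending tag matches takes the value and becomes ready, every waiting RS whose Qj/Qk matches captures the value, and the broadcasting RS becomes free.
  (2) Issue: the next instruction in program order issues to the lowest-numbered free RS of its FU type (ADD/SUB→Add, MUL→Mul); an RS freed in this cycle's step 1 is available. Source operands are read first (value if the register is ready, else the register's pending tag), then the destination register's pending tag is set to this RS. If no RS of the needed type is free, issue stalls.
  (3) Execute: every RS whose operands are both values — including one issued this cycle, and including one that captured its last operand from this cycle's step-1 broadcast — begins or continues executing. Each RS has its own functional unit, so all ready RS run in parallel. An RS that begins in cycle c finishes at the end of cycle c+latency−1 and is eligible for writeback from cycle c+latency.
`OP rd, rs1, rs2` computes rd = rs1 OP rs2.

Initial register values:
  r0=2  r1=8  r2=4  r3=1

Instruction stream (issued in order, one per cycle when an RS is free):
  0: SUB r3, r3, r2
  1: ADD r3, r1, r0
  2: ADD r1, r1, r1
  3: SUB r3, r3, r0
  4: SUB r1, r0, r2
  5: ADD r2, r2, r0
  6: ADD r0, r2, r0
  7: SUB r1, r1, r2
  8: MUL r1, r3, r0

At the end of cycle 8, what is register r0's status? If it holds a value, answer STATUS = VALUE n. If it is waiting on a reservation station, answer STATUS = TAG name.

c1: issue SUB r3<-Add1 | r0:2,r1:8,r2:4,r3:Add1
c2: issue ADD r3<-Add2 | r0:2,r1:8,r2:4,r3:Add2
c3: issue ADD r1<-Add3 | r0:2,r1:Add3,r2:4,r3:Add2
c4: CDB Add1=-3; issue SUB r3<-Add1 | r0:2,r1:Add3,r2:4,r3:Add1
c5: CDB Add2=10; issue SUB r1<-Add2 | r0:2,r1:Add2,r2:4,r3:Add1
c6: CDB Add3=16; issue ADD r2<-Add3 | r0:2,r1:Add2,r2:Add3,r3:Add1
c7: stall | r0:2,r1:Add2,r2:Add3,r3:Add1
c8: CDB Add1=8; issue ADD r0<-Add1 | r0:Add1,r1:Add2,r2:Add3,r3:8

STATUS = TAG Add1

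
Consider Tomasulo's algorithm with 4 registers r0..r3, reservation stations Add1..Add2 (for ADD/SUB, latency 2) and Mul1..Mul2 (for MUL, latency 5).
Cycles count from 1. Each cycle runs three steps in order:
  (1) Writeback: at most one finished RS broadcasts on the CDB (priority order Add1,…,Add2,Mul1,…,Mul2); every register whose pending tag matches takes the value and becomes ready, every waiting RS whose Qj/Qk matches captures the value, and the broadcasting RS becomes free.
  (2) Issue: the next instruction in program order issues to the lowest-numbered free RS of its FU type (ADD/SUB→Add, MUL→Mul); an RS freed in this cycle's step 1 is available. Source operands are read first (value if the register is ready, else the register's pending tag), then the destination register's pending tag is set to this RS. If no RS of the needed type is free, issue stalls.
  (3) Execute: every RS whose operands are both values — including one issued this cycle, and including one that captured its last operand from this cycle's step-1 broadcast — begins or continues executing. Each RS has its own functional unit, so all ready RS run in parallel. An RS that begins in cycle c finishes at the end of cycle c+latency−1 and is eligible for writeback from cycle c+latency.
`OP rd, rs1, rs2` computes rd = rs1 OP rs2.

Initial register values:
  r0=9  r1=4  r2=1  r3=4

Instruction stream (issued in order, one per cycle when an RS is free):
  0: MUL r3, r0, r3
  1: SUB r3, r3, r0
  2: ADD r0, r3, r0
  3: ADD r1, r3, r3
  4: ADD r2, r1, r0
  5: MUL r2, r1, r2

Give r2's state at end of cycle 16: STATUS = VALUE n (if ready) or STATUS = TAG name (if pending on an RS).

c1: issue MUL r3<-Mul1 | r0:9,r1:4,r2:1,r3:Mul1
c2: issue SUB r3<-Add1 | r0:9,r1:4,r2:1,r3:Add1
c3: issue ADD r0<-Add2 | r0:Add2,r1:4,r2:1,r3:Add1
c4: stall | r0:Add2,r1:4,r2:1,r3:Add1
c5: stall | r0:Add2,r1:4,r2:1,r3:Add1
c6: CDB Mul1=36; stall | r0:Add2,r1:4,r2:1,r3:Add1
c7: stall | r0:Add2,r1:4,r2:1,r3:Add1
c8: CDB Add1=27; issue ADD r1<-Add1 | r0:Add2,r1:Add1,r2:1,r3:27
c9: stall | r0:Add2,r1:Add1,r2:1,r3:27
c10: CDB Add1=54; issue ADD r2<-Add1 | r0:Add2,r1:54,r2:Add1,r3:27
c11: CDB Add2=36; issue MUL r2<-Mul1 | r0:36,r1:54,r2:Mul1,r3:27
c12: - | r0:36,r1:54,r2:Mul1,r3:27
c13: CDB Add1=90 | r0:36,r1:54,r2:Mul1,r3:27
c14: - | r0:36,r1:54,r2:Mul1,r3:27
c15: - | r0:36,r1:54,r2:Mul1,r3:27
c16: - | r0:36,r1:54,r2:Mul1,r3:27

STATUS = TAG Mul1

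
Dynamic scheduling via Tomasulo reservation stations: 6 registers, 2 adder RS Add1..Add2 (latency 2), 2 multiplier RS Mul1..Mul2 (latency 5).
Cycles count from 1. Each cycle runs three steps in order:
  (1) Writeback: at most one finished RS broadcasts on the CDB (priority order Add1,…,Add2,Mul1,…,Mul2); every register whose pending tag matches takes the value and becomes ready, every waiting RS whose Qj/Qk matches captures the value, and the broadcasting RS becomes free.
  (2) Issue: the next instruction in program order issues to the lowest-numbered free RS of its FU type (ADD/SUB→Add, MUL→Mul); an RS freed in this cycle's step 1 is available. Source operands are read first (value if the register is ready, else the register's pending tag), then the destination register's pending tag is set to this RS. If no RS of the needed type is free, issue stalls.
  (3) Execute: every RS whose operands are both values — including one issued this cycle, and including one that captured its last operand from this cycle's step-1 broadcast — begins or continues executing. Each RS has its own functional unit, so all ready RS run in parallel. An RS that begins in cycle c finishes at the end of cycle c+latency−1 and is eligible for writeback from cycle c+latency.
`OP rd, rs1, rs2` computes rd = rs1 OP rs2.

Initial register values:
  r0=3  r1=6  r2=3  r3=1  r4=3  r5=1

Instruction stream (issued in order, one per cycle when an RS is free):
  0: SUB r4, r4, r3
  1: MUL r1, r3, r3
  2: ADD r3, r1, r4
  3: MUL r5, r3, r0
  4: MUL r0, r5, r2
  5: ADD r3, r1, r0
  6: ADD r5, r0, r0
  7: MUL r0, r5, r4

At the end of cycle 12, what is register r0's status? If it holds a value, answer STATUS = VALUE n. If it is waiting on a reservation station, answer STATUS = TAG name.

cycle 1: issue SUB r4<-Add1 // r0:3,r1:6,r2:3,r3:1,r4:Add1,r5:1
cycle 2: issue MUL r1<-Mul1 // r0:3,r1:Mul1,r2:3,r3:1,r4:Add1,r5:1
cycle 3: CDB Add1=2; issue ADD r3<-Add1 // r0:3,r1:Mul1,r2:3,r3:Add1,r4:2,r5:1
cycle 4: issue MUL r5<-Mul2 // r0:3,r1:Mul1,r2:3,r3:Add1,r4:2,r5:Mul2
cycle 5: stall // r0:3,r1:Mul1,r2:3,r3:Add1,r4:2,r5:Mul2
cycle 6: stall // r0:3,r1:Mul1,r2:3,r3:Add1,r4:2,r5:Mul2
cycle 7: CDB Mul1=1; issue MUL r0<-Mul1 // r0:Mul1,r1:1,r2:3,r3:Add1,r4:2,r5:Mul2
cycle 8: issue ADD r3<-Add2 // r0:Mul1,r1:1,r2:3,r3:Add2,r4:2,r5:Mul2
cycle 9: CDB Add1=3; issue ADD r5<-Add1 // r0:Mul1,r1:1,r2:3,r3:Add2,r4:2,r5:Add1
cycle 10: stall // r0:Mul1,r1:1,r2:3,r3:Add2,r4:2,r5:Add1
cycle 11: stall // r0:Mul1,r1:1,r2:3,r3:Add2,r4:2,r5:Add1
cycle 12: stall // r0:Mul1,r1:1,r2:3,r3:Add2,r4:2,r5:Add1

STATUS = TAG Mul1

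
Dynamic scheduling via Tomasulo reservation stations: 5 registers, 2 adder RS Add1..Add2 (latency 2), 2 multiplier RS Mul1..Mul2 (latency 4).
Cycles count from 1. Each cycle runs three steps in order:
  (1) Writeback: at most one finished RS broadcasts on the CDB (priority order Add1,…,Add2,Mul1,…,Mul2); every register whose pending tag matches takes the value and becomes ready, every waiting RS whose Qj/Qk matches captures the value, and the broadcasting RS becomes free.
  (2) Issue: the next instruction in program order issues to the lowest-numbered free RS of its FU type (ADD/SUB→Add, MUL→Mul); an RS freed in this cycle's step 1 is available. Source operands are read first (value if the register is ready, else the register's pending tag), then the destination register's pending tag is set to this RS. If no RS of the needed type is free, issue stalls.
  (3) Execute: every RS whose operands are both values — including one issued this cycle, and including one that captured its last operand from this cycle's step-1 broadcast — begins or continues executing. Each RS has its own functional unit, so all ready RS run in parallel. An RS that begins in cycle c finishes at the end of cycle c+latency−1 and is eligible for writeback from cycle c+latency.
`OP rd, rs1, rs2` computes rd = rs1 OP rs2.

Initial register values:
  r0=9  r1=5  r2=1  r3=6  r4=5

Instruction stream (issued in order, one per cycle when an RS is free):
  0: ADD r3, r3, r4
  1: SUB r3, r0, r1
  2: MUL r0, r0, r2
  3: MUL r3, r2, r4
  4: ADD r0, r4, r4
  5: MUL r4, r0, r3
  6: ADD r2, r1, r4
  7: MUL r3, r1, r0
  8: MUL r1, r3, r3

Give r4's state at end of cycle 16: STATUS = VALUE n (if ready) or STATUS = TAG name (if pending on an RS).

  c1: issue ADD r3<-Add1  regs: r0:9,r1:5,r2:1,r3:Add1,r4:5
  c2: issue SUB r3<-Add2  regs: r0:9,r1:5,r2:1,r3:Add2,r4:5
  c3: CDB Add1=11; issue MUL r0<-Mul1  regs: r0:Mul1,r1:5,r2:1,r3:Add2,r4:5
  c4: CDB Add2=4; issue MUL r3<-Mul2  regs: r0:Mul1,r1:5,r2:1,r3:Mul2,r4:5
  c5: issue ADD r0<-Add1  regs: r0:Add1,r1:5,r2:1,r3:Mul2,r4:5
  c6: stall  regs: r0:Add1,r1:5,r2:1,r3:Mul2,r4:5
  c7: CDB Add1=10; stall  regs: r0:10,r1:5,r2:1,r3:Mul2,r4:5
  c8: CDB Mul1=9; issue MUL r4<-Mul1  regs: r0:10,r1:5,r2:1,r3:Mul2,r4:Mul1
  c9: CDB Mul2=5; issue ADD r2<-Add1  regs: r0:10,r1:5,r2:Add1,r3:5,r4:Mul1
  c10: issue MUL r3<-Mul2  regs: r0:10,r1:5,r2:Add1,r3:Mul2,r4:Mul1
  c11: stall  regs: r0:10,r1:5,r2:Add1,r3:Mul2,r4:Mul1
  c12: stall  regs: r0:10,r1:5,r2:Add1,r3:Mul2,r4:Mul1
  c13: CDB Mul1=50; issue MUL r1<-Mul1  regs: r0:10,r1:Mul1,r2:Add1,r3:Mul2,r4:50
  c14: CDB Mul2=50  regs: r0:10,r1:Mul1,r2:Add1,r3:50,r4:50
  c15: CDB Add1=55  regs: r0:10,r1:Mul1,r2:55,r3:50,r4:50
  c16: -  regs: r0:10,r1:Mul1,r2:55,r3:50,r4:50

STATUS = VALUE 50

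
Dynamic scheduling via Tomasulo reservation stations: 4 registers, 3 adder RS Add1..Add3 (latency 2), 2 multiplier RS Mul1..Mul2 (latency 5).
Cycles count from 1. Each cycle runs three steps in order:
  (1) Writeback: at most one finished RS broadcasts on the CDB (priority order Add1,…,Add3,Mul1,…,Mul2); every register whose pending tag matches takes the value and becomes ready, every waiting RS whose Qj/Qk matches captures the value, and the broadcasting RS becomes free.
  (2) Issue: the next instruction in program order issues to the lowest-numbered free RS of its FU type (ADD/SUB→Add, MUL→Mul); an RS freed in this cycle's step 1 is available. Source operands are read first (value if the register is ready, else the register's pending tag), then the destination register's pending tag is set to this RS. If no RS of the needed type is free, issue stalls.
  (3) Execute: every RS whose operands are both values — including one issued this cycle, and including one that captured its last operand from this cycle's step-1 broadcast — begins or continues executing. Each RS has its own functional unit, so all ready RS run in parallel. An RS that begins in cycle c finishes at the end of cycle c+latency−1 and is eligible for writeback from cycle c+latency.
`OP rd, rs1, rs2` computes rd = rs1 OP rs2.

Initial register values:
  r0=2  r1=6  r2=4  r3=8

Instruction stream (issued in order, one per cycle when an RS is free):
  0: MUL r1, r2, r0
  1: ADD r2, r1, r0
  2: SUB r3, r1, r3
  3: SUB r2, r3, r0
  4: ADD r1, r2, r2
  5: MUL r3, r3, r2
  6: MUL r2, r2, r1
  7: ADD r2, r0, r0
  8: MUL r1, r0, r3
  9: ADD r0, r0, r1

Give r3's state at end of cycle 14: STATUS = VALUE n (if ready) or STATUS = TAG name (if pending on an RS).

c1: issue MUL r1<-Mul1 | r0:2,r1:Mul1,r2:4,r3:8
c2: issue ADD r2<-Add1 | r0:2,r1:Mul1,r2:Add1,r3:8
c3: issue SUB r3<-Add2 | r0:2,r1:Mul1,r2:Add1,r3:Add2
c4: issue SUB r2<-Add3 | r0:2,r1:Mul1,r2:Add3,r3:Add2
c5: stall | r0:2,r1:Mul1,r2:Add3,r3:Add2
c6: CDB Mul1=8; stall | r0:2,r1:8,r2:Add3,r3:Add2
c7: stall | r0:2,r1:8,r2:Add3,r3:Add2
c8: CDB Add1=10; issue ADD r1<-Add1 | r0:2,r1:Add1,r2:Add3,r3:Add2
c9: CDB Add2=0; issue MUL r3<-Mul1 | r0:2,r1:Add1,r2:Add3,r3:Mul1
c10: issue MUL r2<-Mul2 | r0:2,r1:Add1,r2:Mul2,r3:Mul1
c11: CDB Add3=-2; issue ADD r2<-Add2 | r0:2,r1:Add1,r2:Add2,r3:Mul1
c12: stall | r0:2,r1:Add1,r2:Add2,r3:Mul1
c13: CDB Add1=-4; stall | r0:2,r1:-4,r2:Add2,r3:Mul1
c14: CDB Add2=4; stall | r0:2,r1:-4,r2:4,r3:Mul1

STATUS = TAG Mul1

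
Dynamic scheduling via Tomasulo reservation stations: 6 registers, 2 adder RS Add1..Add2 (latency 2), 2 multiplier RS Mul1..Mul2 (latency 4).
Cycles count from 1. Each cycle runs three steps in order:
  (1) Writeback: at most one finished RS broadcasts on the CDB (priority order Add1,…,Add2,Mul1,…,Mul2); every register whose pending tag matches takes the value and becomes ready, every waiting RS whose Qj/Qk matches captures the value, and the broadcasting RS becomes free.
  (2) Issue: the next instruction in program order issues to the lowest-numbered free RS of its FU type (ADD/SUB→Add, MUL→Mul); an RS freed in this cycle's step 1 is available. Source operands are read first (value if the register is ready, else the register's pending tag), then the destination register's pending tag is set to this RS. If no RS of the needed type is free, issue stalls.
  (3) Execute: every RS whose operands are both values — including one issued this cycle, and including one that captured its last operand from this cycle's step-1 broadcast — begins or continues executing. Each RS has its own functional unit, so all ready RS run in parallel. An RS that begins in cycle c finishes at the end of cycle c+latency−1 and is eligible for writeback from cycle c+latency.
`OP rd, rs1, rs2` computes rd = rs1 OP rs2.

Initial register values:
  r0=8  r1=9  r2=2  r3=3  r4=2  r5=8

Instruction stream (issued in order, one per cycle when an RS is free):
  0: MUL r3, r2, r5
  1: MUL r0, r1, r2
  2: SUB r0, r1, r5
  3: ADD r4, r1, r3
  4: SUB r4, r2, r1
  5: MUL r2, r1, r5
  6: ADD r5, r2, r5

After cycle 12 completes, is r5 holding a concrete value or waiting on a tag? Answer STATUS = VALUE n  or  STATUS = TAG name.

  c1: issue MUL r3<-Mul1  regs: r0:8,r1:9,r2:2,r3:Mul1,r4:2,r5:8
  c2: issue MUL r0<-Mul2  regs: r0:Mul2,r1:9,r2:2,r3:Mul1,r4:2,r5:8
  c3: issue SUB r0<-Add1  regs: r0:Add1,r1:9,r2:2,r3:Mul1,r4:2,r5:8
  c4: issue ADD r4<-Add2  regs: r0:Add1,r1:9,r2:2,r3:Mul1,r4:Add2,r5:8
  c5: CDB Add1=1; issue SUB r4<-Add1  regs: r0:1,r1:9,r2:2,r3:Mul1,r4:Add1,r5:8
  c6: CDB Mul1=16; issue MUL r2<-Mul1  regs: r0:1,r1:9,r2:Mul1,r3:16,r4:Add1,r5:8
  c7: CDB Add1=-7; issue ADD r5<-Add1  regs: r0:1,r1:9,r2:Mul1,r3:16,r4:-7,r5:Add1
  c8: CDB Add2=25  regs: r0:1,r1:9,r2:Mul1,r3:16,r4:-7,r5:Add1
  c9: CDB Mul2=18  regs: r0:1,r1:9,r2:Mul1,r3:16,r4:-7,r5:Add1
  c10: CDB Mul1=72  regs: r0:1,r1:9,r2:72,r3:16,r4:-7,r5:Add1
  c11: -  regs: r0:1,r1:9,r2:72,r3:16,r4:-7,r5:Add1
  c12: CDB Add1=80  regs: r0:1,r1:9,r2:72,r3:16,r4:-7,r5:80

STATUS = VALUE 80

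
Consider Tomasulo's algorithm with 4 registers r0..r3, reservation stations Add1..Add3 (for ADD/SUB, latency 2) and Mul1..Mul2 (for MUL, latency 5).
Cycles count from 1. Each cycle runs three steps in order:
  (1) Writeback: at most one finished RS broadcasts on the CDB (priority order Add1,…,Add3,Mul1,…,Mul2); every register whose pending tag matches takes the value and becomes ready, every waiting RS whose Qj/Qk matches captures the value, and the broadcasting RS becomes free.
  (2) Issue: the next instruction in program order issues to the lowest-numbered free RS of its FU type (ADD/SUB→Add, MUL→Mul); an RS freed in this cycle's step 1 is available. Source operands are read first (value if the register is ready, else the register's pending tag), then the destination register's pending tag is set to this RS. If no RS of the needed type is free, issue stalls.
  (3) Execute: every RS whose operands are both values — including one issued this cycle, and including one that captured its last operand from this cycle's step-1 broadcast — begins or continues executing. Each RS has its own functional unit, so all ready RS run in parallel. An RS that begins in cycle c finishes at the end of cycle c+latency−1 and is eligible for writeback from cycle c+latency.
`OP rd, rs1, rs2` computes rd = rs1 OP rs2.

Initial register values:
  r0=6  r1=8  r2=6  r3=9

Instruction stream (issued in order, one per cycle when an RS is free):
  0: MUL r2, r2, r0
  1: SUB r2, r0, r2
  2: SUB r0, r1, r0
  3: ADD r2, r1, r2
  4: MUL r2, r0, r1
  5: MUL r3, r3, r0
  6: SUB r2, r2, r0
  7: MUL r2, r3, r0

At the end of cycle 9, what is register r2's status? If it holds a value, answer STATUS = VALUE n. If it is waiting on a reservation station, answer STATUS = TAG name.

c1: issue MUL r2<-Mul1 | r0:6,r1:8,r2:Mul1,r3:9
c2: issue SUB r2<-Add1 | r0:6,r1:8,r2:Add1,r3:9
c3: issue SUB r0<-Add2 | r0:Add2,r1:8,r2:Add1,r3:9
c4: issue ADD r2<-Add3 | r0:Add2,r1:8,r2:Add3,r3:9
c5: CDB Add2=2; issue MUL r2<-Mul2 | r0:2,r1:8,r2:Mul2,r3:9
c6: CDB Mul1=36; issue MUL r3<-Mul1 | r0:2,r1:8,r2:Mul2,r3:Mul1
c7: issue SUB r2<-Add2 | r0:2,r1:8,r2:Add2,r3:Mul1
c8: CDB Add1=-30; stall | r0:2,r1:8,r2:Add2,r3:Mul1
c9: stall | r0:2,r1:8,r2:Add2,r3:Mul1

STATUS = TAG Add2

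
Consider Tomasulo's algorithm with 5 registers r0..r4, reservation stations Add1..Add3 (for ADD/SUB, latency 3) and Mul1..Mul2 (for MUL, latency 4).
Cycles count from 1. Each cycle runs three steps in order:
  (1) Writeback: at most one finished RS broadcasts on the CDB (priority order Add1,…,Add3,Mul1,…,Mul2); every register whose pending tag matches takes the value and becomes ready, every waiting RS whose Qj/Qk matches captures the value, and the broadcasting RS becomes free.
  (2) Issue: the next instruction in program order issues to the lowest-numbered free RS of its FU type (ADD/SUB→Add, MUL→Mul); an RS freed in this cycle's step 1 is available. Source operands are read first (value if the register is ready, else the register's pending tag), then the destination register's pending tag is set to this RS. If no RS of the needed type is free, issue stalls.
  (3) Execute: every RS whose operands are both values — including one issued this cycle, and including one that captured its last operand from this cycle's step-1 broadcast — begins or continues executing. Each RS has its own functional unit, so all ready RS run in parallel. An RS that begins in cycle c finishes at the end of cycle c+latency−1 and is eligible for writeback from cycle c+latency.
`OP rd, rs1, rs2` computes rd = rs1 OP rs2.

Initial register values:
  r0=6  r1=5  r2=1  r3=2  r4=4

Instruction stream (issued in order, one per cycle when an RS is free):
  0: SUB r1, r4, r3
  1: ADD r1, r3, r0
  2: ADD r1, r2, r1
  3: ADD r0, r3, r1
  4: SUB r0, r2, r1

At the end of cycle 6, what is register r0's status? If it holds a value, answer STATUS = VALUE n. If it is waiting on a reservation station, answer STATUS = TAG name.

cycle 1: issue SUB r1<-Add1 // r0:6,r1:Add1,r2:1,r3:2,r4:4
cycle 2: issue ADD r1<-Add2 // r0:6,r1:Add2,r2:1,r3:2,r4:4
cycle 3: issue ADD r1<-Add3 // r0:6,r1:Add3,r2:1,r3:2,r4:4
cycle 4: CDB Add1=2; issue ADD r0<-Add1 // r0:Add1,r1:Add3,r2:1,r3:2,r4:4
cycle 5: CDB Add2=8; issue SUB r0<-Add2 // r0:Add2,r1:Add3,r2:1,r3:2,r4:4
cycle 6: - // r0:Add2,r1:Add3,r2:1,r3:2,r4:4

STATUS = TAG Add2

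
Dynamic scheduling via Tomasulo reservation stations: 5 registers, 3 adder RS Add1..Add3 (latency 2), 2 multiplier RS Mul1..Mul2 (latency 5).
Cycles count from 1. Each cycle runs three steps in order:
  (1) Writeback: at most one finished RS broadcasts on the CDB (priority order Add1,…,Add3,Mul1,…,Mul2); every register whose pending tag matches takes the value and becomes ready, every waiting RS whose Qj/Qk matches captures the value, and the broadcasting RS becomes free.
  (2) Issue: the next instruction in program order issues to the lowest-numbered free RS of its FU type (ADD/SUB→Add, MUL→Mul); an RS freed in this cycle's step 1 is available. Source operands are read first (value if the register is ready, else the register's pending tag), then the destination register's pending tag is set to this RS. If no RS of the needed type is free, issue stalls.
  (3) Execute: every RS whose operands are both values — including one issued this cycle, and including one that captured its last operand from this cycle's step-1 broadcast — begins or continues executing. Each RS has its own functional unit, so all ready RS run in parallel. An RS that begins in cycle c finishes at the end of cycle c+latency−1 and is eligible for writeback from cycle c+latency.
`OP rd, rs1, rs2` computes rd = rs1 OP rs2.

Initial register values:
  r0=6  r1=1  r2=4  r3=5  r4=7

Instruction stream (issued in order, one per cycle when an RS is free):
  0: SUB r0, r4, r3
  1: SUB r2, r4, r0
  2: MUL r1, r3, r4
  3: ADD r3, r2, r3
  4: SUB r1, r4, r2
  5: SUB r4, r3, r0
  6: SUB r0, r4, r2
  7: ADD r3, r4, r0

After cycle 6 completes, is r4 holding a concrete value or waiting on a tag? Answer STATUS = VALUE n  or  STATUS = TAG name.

cycle 1: issue SUB r0<-Add1 // r0:Add1,r1:1,r2:4,r3:5,r4:7
cycle 2: issue SUB r2<-Add2 // r0:Add1,r1:1,r2:Add2,r3:5,r4:7
cycle 3: CDB Add1=2; issue MUL r1<-Mul1 // r0:2,r1:Mul1,r2:Add2,r3:5,r4:7
cycle 4: issue ADD r3<-Add1 // r0:2,r1:Mul1,r2:Add2,r3:Add1,r4:7
cycle 5: CDB Add2=5; issue SUB r1<-Add2 // r0:2,r1:Add2,r2:5,r3:Add1,r4:7
cycle 6: issue SUB r4<-Add3 // r0:2,r1:Add2,r2:5,r3:Add1,r4:Add3

STATUS = TAG Add3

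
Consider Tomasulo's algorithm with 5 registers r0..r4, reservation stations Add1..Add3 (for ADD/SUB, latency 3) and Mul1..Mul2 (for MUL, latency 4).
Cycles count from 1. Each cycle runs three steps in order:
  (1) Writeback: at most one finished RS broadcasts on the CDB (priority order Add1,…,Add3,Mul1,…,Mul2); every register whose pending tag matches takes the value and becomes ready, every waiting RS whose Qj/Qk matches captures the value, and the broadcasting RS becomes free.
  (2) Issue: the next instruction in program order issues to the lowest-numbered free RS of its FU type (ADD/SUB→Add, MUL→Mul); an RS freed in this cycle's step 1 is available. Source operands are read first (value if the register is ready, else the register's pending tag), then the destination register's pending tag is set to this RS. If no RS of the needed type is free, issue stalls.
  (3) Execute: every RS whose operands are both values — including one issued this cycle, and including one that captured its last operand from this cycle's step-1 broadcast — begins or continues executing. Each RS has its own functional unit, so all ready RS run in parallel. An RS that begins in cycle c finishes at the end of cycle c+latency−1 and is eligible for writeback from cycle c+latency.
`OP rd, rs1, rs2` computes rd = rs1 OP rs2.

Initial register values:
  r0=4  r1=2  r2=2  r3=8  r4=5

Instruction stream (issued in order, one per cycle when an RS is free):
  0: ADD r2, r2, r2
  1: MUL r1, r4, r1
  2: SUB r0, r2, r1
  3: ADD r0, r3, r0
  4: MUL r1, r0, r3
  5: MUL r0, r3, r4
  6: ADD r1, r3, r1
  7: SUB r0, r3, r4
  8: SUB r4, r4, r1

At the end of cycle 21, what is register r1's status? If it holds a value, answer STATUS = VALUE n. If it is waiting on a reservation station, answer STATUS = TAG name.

c1: issue ADD r2<-Add1 | r0:4,r1:2,r2:Add1,r3:8,r4:5
c2: issue MUL r1<-Mul1 | r0:4,r1:Mul1,r2:Add1,r3:8,r4:5
c3: issue SUB r0<-Add2 | r0:Add2,r1:Mul1,r2:Add1,r3:8,r4:5
c4: CDB Add1=4; issue ADD r0<-Add1 | r0:Add1,r1:Mul1,r2:4,r3:8,r4:5
c5: issue MUL r1<-Mul2 | r0:Add1,r1:Mul2,r2:4,r3:8,r4:5
c6: CDB Mul1=10; issue MUL r0<-Mul1 | r0:Mul1,r1:Mul2,r2:4,r3:8,r4:5
c7: issue ADD r1<-Add3 | r0:Mul1,r1:Add3,r2:4,r3:8,r4:5
c8: stall | r0:Mul1,r1:Add3,r2:4,r3:8,r4:5
c9: CDB Add2=-6; issue SUB r0<-Add2 | r0:Add2,r1:Add3,r2:4,r3:8,r4:5
c10: CDB Mul1=40; stall | r0:Add2,r1:Add3,r2:4,r3:8,r4:5
c11: stall | r0:Add2,r1:Add3,r2:4,r3:8,r4:5
c12: CDB Add1=2; issue SUB r4<-Add1 | r0:Add2,r1:Add3,r2:4,r3:8,r4:Add1
c13: CDB Add2=3 | r0:3,r1:Add3,r2:4,r3:8,r4:Add1
c14: - | r0:3,r1:Add3,r2:4,r3:8,r4:Add1
c15: - | r0:3,r1:Add3,r2:4,r3:8,r4:Add1
c16: CDB Mul2=16 | r0:3,r1:Add3,r2:4,r3:8,r4:Add1
c17: - | r0:3,r1:Add3,r2:4,r3:8,r4:Add1
c18: - | r0:3,r1:Add3,r2:4,r3:8,r4:Add1
c19: CDB Add3=24 | r0:3,r1:24,r2:4,r3:8,r4:Add1
c20: - | r0:3,r1:24,r2:4,r3:8,r4:Add1
c21: - | r0:3,r1:24,r2:4,r3:8,r4:Add1

STATUS = VALUE 24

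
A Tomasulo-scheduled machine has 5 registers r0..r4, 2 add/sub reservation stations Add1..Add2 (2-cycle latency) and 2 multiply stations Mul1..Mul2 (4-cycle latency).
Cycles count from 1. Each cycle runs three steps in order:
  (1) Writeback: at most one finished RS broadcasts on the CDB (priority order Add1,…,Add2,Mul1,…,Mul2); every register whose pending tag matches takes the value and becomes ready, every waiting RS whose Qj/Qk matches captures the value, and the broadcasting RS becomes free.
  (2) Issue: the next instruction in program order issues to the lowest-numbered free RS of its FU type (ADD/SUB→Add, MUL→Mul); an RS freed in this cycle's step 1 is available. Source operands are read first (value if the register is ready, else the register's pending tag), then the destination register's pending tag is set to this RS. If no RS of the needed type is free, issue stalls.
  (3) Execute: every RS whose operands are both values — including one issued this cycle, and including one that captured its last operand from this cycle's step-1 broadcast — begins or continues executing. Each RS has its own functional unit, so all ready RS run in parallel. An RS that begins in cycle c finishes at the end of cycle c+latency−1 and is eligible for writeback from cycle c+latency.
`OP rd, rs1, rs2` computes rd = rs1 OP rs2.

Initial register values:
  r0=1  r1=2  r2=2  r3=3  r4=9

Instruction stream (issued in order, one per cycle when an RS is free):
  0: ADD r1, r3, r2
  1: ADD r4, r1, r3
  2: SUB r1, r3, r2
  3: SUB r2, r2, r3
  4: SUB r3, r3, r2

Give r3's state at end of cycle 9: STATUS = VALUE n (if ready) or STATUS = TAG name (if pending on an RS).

STATUS = VALUE 4

  c1: issue ADD r1<-Add1  regs: r0:1,r1:Add1,r2:2,r3:3,r4:9
  c2: issue ADD r4<-Add2  regs: r0:1,r1:Add1,r2:2,r3:3,r4:Add2
  c3: CDB Add1=5; issue SUB r1<-Add1  regs: r0:1,r1:Add1,r2:2,r3:3,r4:Add2
  c4: stall  regs: r0:1,r1:Add1,r2:2,r3:3,r4:Add2
  c5: CDB Add1=1; issue SUB r2<-Add1  regs: r0:1,r1:1,r2:Add1,r3:3,r4:Add2
  c6: CDB Add2=8; issue SUB r3<-Add2  regs: r0:1,r1:1,r2:Add1,r3:Add2,r4:8
  c7: CDB Add1=-1  regs: r0:1,r1:1,r2:-1,r3:Add2,r4:8
  c8: -  regs: r0:1,r1:1,r2:-1,r3:Add2,r4:8
  c9: CDB Add2=4  regs: r0:1,r1:1,r2:-1,r3:4,r4:8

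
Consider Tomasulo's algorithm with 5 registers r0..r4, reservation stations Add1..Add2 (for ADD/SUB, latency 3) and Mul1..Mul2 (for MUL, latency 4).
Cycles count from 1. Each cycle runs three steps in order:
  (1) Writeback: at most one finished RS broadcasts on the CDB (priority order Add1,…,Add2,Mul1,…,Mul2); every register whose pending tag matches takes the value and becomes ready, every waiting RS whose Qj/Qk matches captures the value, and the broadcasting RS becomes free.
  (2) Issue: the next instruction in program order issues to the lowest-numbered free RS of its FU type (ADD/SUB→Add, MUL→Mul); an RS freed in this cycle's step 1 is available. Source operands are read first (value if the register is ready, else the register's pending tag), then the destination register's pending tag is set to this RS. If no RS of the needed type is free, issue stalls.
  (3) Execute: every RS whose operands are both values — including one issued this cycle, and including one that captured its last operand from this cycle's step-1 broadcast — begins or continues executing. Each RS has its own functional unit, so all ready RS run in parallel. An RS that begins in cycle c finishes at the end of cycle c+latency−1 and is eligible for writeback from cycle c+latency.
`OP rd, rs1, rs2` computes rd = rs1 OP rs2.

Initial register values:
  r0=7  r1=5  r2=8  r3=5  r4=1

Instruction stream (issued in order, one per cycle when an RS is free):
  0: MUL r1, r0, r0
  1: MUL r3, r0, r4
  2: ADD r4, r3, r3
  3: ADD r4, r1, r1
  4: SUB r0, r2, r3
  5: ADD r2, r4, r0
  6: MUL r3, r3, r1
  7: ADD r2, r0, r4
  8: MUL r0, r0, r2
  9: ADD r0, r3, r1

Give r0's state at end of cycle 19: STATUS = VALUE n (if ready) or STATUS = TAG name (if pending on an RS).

STATUS = VALUE 392

c1: issue MUL r1<-Mul1 | r0:7,r1:Mul1,r2:8,r3:5,r4:1
c2: issue MUL r3<-Mul2 | r0:7,r1:Mul1,r2:8,r3:Mul2,r4:1
c3: issue ADD r4<-Add1 | r0:7,r1:Mul1,r2:8,r3:Mul2,r4:Add1
c4: issue ADD r4<-Add2 | r0:7,r1:Mul1,r2:8,r3:Mul2,r4:Add2
c5: CDB Mul1=49; stall | r0:7,r1:49,r2:8,r3:Mul2,r4:Add2
c6: CDB Mul2=7; stall | r0:7,r1:49,r2:8,r3:7,r4:Add2
c7: stall | r0:7,r1:49,r2:8,r3:7,r4:Add2
c8: CDB Add2=98; issue SUB r0<-Add2 | r0:Add2,r1:49,r2:8,r3:7,r4:98
c9: CDB Add1=14; issue ADD r2<-Add1 | r0:Add2,r1:49,r2:Add1,r3:7,r4:98
c10: issue MUL r3<-Mul1 | r0:Add2,r1:49,r2:Add1,r3:Mul1,r4:98
c11: CDB Add2=1; issue ADD r2<-Add2 | r0:1,r1:49,r2:Add2,r3:Mul1,r4:98
c12: issue MUL r0<-Mul2 | r0:Mul2,r1:49,r2:Add2,r3:Mul1,r4:98
c13: stall | r0:Mul2,r1:49,r2:Add2,r3:Mul1,r4:98
c14: CDB Add1=99; issue ADD r0<-Add1 | r0:Add1,r1:49,r2:Add2,r3:Mul1,r4:98
c15: CDB Add2=99 | r0:Add1,r1:49,r2:99,r3:Mul1,r4:98
c16: CDB Mul1=343 | r0:Add1,r1:49,r2:99,r3:343,r4:98
c17: - | r0:Add1,r1:49,r2:99,r3:343,r4:98
c18: - | r0:Add1,r1:49,r2:99,r3:343,r4:98
c19: CDB Add1=392 | r0:392,r1:49,r2:99,r3:343,r4:98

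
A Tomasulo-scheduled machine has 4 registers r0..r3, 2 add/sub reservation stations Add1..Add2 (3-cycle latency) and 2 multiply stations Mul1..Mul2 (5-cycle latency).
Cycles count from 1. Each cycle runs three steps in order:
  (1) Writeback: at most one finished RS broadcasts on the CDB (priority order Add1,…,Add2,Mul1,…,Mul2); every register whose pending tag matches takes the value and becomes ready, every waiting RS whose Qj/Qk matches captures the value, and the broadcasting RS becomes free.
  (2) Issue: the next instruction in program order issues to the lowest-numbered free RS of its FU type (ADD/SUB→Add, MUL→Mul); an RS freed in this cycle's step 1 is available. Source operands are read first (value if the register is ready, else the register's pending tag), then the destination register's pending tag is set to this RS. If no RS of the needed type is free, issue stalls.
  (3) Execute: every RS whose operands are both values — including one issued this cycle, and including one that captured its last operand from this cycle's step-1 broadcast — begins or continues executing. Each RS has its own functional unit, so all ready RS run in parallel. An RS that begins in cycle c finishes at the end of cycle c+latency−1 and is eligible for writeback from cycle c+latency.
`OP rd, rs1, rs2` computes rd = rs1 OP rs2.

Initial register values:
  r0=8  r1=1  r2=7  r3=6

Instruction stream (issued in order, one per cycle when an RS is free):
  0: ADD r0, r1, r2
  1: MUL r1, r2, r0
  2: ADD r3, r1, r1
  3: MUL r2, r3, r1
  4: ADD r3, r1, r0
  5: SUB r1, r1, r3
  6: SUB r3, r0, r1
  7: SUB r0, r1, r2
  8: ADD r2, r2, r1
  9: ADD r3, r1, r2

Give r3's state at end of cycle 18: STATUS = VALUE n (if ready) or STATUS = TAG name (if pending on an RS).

STATUS = VALUE 16

cycle 1: issue ADD r0<-Add1 // r0:Add1,r1:1,r2:7,r3:6
cycle 2: issue MUL r1<-Mul1 // r0:Add1,r1:Mul1,r2:7,r3:6
cycle 3: issue ADD r3<-Add2 // r0:Add1,r1:Mul1,r2:7,r3:Add2
cycle 4: CDB Add1=8; issue MUL r2<-Mul2 // r0:8,r1:Mul1,r2:Mul2,r3:Add2
cycle 5: issue ADD r3<-Add1 // r0:8,r1:Mul1,r2:Mul2,r3:Add1
cycle 6: stall // r0:8,r1:Mul1,r2:Mul2,r3:Add1
cycle 7: stall // r0:8,r1:Mul1,r2:Mul2,r3:Add1
cycle 8: stall // r0:8,r1:Mul1,r2:Mul2,r3:Add1
cycle 9: CDB Mul1=56; stall // r0:8,r1:56,r2:Mul2,r3:Add1
cycle 10: stall // r0:8,r1:56,r2:Mul2,r3:Add1
cycle 11: stall // r0:8,r1:56,r2:Mul2,r3:Add1
cycle 12: CDB Add1=64; issue SUB r1<-Add1 // r0:8,r1:Add1,r2:Mul2,r3:64
cycle 13: CDB Add2=112; issue SUB r3<-Add2 // r0:8,r1:Add1,r2:Mul2,r3:Add2
cycle 14: stall // r0:8,r1:Add1,r2:Mul2,r3:Add2
cycle 15: CDB Add1=-8; issue SUB r0<-Add1 // r0:Add1,r1:-8,r2:Mul2,r3:Add2
cycle 16: stall // r0:Add1,r1:-8,r2:Mul2,r3:Add2
cycle 17: stall // r0:Add1,r1:-8,r2:Mul2,r3:Add2
cycle 18: CDB Add2=16; issue ADD r2<-Add2 // r0:Add1,r1:-8,r2:Add2,r3:16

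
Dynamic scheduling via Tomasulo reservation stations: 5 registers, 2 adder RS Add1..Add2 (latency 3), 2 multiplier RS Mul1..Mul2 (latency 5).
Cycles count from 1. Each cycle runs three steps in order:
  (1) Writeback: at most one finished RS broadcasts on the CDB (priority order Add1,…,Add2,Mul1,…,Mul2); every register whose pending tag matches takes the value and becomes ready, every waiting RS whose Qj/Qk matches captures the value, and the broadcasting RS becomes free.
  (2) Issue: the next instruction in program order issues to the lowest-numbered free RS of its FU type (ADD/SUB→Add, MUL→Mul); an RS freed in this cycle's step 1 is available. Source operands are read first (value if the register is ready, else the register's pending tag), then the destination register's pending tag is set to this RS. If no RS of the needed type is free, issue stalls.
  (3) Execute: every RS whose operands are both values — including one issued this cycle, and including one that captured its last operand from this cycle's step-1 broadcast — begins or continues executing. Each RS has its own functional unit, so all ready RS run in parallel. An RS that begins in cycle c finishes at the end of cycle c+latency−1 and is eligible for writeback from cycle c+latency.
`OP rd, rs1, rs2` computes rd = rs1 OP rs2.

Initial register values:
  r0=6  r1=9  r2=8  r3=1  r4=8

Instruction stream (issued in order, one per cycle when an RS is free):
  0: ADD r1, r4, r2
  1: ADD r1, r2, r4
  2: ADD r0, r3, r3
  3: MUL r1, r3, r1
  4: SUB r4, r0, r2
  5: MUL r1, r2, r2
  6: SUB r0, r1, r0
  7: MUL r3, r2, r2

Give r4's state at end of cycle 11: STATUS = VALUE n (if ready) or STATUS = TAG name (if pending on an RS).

cycle 1: issue ADD r1<-Add1 // r0:6,r1:Add1,r2:8,r3:1,r4:8
cycle 2: issue ADD r1<-Add2 // r0:6,r1:Add2,r2:8,r3:1,r4:8
cycle 3: stall // r0:6,r1:Add2,r2:8,r3:1,r4:8
cycle 4: CDB Add1=16; issue ADD r0<-Add1 // r0:Add1,r1:Add2,r2:8,r3:1,r4:8
cycle 5: CDB Add2=16; issue MUL r1<-Mul1 // r0:Add1,r1:Mul1,r2:8,r3:1,r4:8
cycle 6: issue SUB r4<-Add2 // r0:Add1,r1:Mul1,r2:8,r3:1,r4:Add2
cycle 7: CDB Add1=2; issue MUL r1<-Mul2 // r0:2,r1:Mul2,r2:8,r3:1,r4:Add2
cycle 8: issue SUB r0<-Add1 // r0:Add1,r1:Mul2,r2:8,r3:1,r4:Add2
cycle 9: stall // r0:Add1,r1:Mul2,r2:8,r3:1,r4:Add2
cycle 10: CDB Add2=-6; stall // r0:Add1,r1:Mul2,r2:8,r3:1,r4:-6
cycle 11: CDB Mul1=16; issue MUL r3<-Mul1 // r0:Add1,r1:Mul2,r2:8,r3:Mul1,r4:-6

STATUS = VALUE -6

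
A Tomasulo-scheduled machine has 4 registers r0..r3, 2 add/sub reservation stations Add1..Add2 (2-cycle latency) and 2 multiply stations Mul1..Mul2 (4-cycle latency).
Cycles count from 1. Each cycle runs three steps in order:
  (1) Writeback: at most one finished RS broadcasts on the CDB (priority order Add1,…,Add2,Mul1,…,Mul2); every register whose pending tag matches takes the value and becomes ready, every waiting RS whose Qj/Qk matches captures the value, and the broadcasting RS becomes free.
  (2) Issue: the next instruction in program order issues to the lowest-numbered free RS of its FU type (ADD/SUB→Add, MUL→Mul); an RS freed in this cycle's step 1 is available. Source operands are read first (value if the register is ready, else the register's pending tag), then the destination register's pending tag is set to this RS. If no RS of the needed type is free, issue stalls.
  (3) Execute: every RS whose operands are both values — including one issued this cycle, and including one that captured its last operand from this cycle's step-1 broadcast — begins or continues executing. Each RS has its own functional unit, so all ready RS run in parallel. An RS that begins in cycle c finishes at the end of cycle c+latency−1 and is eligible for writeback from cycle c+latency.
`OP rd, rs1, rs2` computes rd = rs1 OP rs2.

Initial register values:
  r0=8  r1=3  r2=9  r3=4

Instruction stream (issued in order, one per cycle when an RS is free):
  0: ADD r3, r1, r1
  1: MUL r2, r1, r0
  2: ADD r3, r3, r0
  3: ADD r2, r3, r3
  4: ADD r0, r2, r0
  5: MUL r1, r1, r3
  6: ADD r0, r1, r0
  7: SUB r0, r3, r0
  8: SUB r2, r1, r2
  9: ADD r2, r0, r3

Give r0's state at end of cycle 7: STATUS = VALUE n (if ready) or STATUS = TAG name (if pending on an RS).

c1: issue ADD r3<-Add1 | r0:8,r1:3,r2:9,r3:Add1
c2: issue MUL r2<-Mul1 | r0:8,r1:3,r2:Mul1,r3:Add1
c3: CDB Add1=6; issue ADD r3<-Add1 | r0:8,r1:3,r2:Mul1,r3:Add1
c4: issue ADD r2<-Add2 | r0:8,r1:3,r2:Add2,r3:Add1
c5: CDB Add1=14; issue ADD r0<-Add1 | r0:Add1,r1:3,r2:Add2,r3:14
c6: CDB Mul1=24; issue MUL r1<-Mul1 | r0:Add1,r1:Mul1,r2:Add2,r3:14
c7: CDB Add2=28; issue ADD r0<-Add2 | r0:Add2,r1:Mul1,r2:28,r3:14

STATUS = TAG Add2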